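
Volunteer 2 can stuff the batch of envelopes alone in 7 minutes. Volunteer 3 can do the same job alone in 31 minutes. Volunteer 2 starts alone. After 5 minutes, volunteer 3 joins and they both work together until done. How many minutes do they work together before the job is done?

31/19 minutes

In the first 5 minutes volunteer 2 alone does 5/7 of the job, leaving 2/7.
Once everyone is working, combined rate: 1/7 + 1/31 = (31 + 7)/217 = 38/217 per minute.
Remaining 2/7 at 38/217 per minute takes 31/19 minutes.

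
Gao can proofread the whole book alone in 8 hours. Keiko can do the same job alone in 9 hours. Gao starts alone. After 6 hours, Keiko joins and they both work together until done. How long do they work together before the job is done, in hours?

18/17 hours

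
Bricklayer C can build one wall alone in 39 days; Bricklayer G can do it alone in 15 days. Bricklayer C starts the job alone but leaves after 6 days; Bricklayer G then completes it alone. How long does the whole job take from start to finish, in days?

243/13 days

In 6 days Bricklayer C does 6/39 = 2/13 of the job, leaving 11/13.
Bricklayer G works at 1/15 per day, so finishing takes 11/13 ÷ 1/15 = 165/13 days.
Total time = 6 + 165/13 = 243/13 days.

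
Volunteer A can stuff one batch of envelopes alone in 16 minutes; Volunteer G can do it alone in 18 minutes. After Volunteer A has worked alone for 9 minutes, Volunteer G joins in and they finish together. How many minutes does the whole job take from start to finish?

216/17 minutes

In 9 minutes Volunteer A does 9/16 of the job, leaving 7/16.
Volunteer A and Volunteer G together work at 17/144 per minute, so finishing takes 7/16 ÷ 17/144 = 63/17 minutes.
Total time = 9 + 63/17 = 216/17 minutes.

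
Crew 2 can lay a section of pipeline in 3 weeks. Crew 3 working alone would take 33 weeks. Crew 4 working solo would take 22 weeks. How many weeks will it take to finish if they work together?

22/9 weeks

Combined rate: 1/3 + 1/33 + 1/22 = (22 + 2 + 3)/66 = 27/66 = 9/22 per week.
Time = 1 ÷ (9/22) = 22/9 weeks.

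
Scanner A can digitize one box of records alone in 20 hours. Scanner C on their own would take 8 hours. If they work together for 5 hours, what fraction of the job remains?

1/8

Combined rate: 1/20 + 1/8 = (2 + 5)/40 = 7/40 per hour.
In 5 hours they complete 5·7/40 = 7/8 of the job.
So 1/8 remains.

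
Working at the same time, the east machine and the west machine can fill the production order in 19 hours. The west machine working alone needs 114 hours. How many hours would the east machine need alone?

114/5 hours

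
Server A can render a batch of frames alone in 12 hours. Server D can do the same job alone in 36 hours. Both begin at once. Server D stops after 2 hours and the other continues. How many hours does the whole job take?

In the first 2 hours the combined rate is 1/9, so 2/9 of the job is done, leaving 7/9.
After Server D leaves the rate is 1/12 per hour; the remaining 7/9 takes 28/3 hours.
Total = 2 + 28/3 = 34/3 hours.

34/3 hours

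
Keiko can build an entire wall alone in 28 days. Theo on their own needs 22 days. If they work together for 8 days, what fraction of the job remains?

27/77

Combined rate: 1/28 + 1/22 = (11 + 14)/308 = 25/308 per day.
In 8 days they complete 8·25/308 = 50/77 of the job.
So 27/77 remains.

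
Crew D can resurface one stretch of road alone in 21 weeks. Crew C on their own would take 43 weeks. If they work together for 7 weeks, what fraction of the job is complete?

64/129

Combined rate: 1/21 + 1/43 = (43 + 21)/903 = 64/903 per week.
In 7 weeks they complete 7·64/903 = 64/129 of the job.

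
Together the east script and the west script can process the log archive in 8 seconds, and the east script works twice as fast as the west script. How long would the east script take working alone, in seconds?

Let the west script's rate be r; then the east script's rate is 2r, so together (2 + 1)r = 3r = 1/8.
Thus r = 1/24 per second.
The west script alone: 24 seconds; the east script alone: 12 seconds.

12 seconds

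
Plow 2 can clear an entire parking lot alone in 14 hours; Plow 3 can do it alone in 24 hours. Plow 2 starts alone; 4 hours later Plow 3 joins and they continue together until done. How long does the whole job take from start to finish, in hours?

196/19 hours

In 4 hours Plow 2 does 4/14 = 2/7 of the job, leaving 5/7.
Plow 2 and Plow 3 together work at 19/168 per hour, so finishing takes 5/7 ÷ 19/168 = 120/19 hours.
Total time = 4 + 120/19 = 196/19 hours.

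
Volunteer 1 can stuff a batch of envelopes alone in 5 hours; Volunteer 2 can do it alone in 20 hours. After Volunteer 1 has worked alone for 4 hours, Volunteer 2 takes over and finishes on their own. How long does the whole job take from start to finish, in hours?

In 4 hours Volunteer 1 does 4/5 of the job, leaving 1/5.
Volunteer 2 works at 1/20 per hour, so finishing takes 1/5 ÷ 1/20 = 4 hours.
Total time = 4 + 4 = 8 hours.

8 hours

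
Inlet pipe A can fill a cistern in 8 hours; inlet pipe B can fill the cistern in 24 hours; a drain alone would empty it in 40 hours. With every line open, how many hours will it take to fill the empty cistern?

120/17 hours

Net rate = 1/8 + 1/24 − 1/40 = (15 + 5 − 3)/120 = 17/120 per hour.
Filling time = 1 ÷ (17/120) = 120/17 hours.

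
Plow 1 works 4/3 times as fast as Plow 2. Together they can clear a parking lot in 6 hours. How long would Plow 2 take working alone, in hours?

14 hours

Let Plow 2's rate be r; then Plow 1's rate is (4/3)r, so together (4/3 + 1)r = (7/3)r = 1/6.
Thus r = 1/14 per hour.
Plow 2 alone: 14 hours; Plow 1 alone: 21/2 hours.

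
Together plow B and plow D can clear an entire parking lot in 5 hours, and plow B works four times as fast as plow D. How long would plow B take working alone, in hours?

25/4 hours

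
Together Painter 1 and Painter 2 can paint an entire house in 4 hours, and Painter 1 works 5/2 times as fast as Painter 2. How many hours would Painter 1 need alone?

Let Painter 2's rate be r; then Painter 1's rate is (5/2)r, so together (5/2 + 1)r = (7/2)r = 1/4.
Thus r = 1/14 per hour.
Painter 2 alone: 14 hours; Painter 1 alone: 28/5 hours.

28/5 hours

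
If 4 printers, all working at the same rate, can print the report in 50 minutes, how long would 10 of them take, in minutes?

20 minutes

Total work is 4·50 = 200 printer-minutes.
With 10 printers: 200/10 = 20 minutes.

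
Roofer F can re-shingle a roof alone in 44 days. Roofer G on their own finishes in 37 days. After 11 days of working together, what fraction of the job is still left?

67/148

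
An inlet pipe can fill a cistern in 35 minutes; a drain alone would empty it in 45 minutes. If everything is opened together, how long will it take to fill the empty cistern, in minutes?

Net rate = 1/35 − 1/45 = (9 − 7)/315 = 2/315 per minute.
Filling time = 1 ÷ (2/315) = 315/2 minutes.

315/2 minutes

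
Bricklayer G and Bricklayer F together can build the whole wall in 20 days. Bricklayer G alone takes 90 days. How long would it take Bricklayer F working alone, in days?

Combined rate is 1/20 per day.
Known contribution: 1/90 per day.
So Bricklayer F's rate is 1/20 − 1/90 = 7/180, meaning 180/7 days alone.

180/7 days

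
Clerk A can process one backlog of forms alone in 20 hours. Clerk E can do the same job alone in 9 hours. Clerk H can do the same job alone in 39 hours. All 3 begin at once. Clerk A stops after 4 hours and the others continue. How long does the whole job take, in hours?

117/20 hours

In the first 4 hours the combined rate is 437/2340, so 437/585 of the job is done, leaving 148/585.
After clerk A leaves the rate is 16/117 per hour; the remaining 148/585 takes 37/20 hours.
Total = 4 + 37/20 = 117/20 hours.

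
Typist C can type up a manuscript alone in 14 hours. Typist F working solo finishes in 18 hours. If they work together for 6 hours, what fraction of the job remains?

5/21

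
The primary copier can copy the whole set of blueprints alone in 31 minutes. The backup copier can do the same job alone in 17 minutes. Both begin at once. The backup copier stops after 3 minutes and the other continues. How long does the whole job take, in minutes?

In the first 3 minutes the combined rate is 48/527, so 144/527 of the job is done, leaving 383/527.
After the backup copier leaves the rate is 1/31 per minute; the remaining 383/527 takes 383/17 minutes.
Total = 3 + 383/17 = 434/17 minutes.

434/17 minutes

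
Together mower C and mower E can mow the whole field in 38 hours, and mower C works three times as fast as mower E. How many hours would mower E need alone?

152 hours

Let mower E's rate be r; then mower C's rate is 3r, so together (3 + 1)r = 4r = 1/38.
Thus r = 1/152 per hour.
Mower E alone: 152 hours; mower C alone: 152/3 hours.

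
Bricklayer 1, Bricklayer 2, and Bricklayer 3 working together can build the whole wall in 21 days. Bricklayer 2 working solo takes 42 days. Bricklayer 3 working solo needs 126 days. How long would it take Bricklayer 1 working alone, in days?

Combined rate is 1/21 per day.
Known contribution: 1/42 + 1/126 = (3 + 1)/126 = 4/126 = 2/63 per day.
So Bricklayer 1's rate is 1/21 − 2/63 = 1/63, meaning 63 days alone.

63 days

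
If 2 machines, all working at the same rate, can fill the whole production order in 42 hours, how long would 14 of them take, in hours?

6 hours

Total work is 2·42 = 84 machine-hours.
With 14 machines: 84/14 = 6 hours.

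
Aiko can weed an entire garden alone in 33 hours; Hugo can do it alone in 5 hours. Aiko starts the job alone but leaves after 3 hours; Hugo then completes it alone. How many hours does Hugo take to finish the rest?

In 3 hours Aiko does 3/33 = 1/11 of the job, leaving 10/11.
Hugo works at 1/5 per hour, so finishing takes 10/11 ÷ 1/5 = 50/11 hours.

50/11 hours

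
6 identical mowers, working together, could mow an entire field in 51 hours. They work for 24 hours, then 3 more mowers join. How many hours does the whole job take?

One mower does 1/306 of the job per hour.
After 24 hours with 6 mowers, 8/17 is done (9/17 left).
With 9 mowers the rate is 9/306 = 1/34, so the rest takes 9/17 ÷ 1/34 = 18 hours.
Total = 24 + 18 = 42 hours.

42 hours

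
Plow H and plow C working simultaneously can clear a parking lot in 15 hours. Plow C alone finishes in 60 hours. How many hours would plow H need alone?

Combined rate is 1/15 per hour.
Known contribution: 1/60 per hour.
So plow H's rate is 1/15 − 1/60 = 1/20, meaning 20 hours alone.

20 hours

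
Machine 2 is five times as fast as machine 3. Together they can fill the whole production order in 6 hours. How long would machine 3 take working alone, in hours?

36 hours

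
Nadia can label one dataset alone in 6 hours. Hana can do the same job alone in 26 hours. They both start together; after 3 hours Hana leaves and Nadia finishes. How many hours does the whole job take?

69/13 hours

In the first 3 hours the combined rate is 8/39, so 8/13 of the job is done, leaving 5/13.
After Hana leaves the rate is 1/6 per hour; the remaining 5/13 takes 30/13 hours.
Total = 3 + 30/13 = 69/13 hours.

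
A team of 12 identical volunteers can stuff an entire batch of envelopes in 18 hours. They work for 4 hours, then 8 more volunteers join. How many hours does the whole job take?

One volunteer does 1/216 of the job per hour.
After 4 hours with 12 volunteers, 2/9 is done (7/9 left).
With 20 volunteers the rate is 20/216 = 5/54, so the rest takes 7/9 ÷ 5/54 = 42/5 hours.
Total = 4 + 42/5 = 62/5 hours.

62/5 hours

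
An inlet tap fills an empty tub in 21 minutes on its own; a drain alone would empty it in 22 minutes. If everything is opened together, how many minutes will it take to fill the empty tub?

Net rate = 1/21 − 1/22 = (22 − 21)/462 = 1/462 per minute.
Filling time = 1 ÷ (1/462) = 462 minutes.

462 minutes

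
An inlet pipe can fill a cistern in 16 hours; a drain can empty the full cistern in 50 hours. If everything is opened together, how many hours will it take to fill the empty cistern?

400/17 hours

Net rate = 1/16 − 1/50 = (25 − 8)/400 = 17/400 per hour.
Filling time = 1 ÷ (17/400) = 400/17 hours.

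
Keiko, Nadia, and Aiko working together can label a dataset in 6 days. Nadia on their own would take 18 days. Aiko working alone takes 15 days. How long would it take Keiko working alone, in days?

45/2 days

Combined rate is 1/6 per day.
Known contribution: 1/18 + 1/15 = (5 + 6)/90 = 11/90 per day.
So Keiko's rate is 1/6 − 11/90 = 2/45, meaning 45/2 days alone.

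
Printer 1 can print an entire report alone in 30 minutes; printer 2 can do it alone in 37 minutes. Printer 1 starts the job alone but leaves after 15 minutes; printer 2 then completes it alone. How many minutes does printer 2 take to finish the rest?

37/2 minutes

In 15 minutes printer 1 does 15/30 = 1/2 of the job, leaving 1/2.
Printer 2 works at 1/37 per minute, so finishing takes 1/2 ÷ 1/37 = 37/2 minutes.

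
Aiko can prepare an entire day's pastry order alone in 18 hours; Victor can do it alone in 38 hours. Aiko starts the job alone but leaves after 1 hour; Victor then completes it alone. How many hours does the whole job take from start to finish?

332/9 hours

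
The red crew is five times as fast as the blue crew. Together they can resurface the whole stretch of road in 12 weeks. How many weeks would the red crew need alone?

72/5 weeks

Let the blue crew's rate be r; then the red crew's rate is 5r, so together (5 + 1)r = 6r = 1/12.
Thus r = 1/72 per week.
The blue crew alone: 72 weeks; the red crew alone: 72/5 weeks.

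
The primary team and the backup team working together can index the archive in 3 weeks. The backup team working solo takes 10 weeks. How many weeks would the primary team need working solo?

Combined rate is 1/3 per week.
Known contribution: 1/10 per week.
So the primary team's rate is 1/3 − 1/10 = 7/30, meaning 30/7 weeks alone.

30/7 weeks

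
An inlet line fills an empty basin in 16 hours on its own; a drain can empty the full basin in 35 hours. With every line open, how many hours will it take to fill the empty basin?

Net rate = 1/16 − 1/35 = (35 − 16)/560 = 19/560 per hour.
Filling time = 1 ÷ (19/560) = 560/19 hours.

560/19 hours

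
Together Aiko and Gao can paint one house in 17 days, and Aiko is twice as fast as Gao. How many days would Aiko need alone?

Let Gao's rate be r; then Aiko's rate is 2r, so together (2 + 1)r = 3r = 1/17.
Thus r = 1/51 per day.
Gao alone: 51 days; Aiko alone: 51/2 days.

51/2 days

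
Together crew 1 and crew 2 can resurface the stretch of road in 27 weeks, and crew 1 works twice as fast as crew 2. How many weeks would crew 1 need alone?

Let crew 2's rate be r; then crew 1's rate is 2r, so together (2 + 1)r = 3r = 1/27.
Thus r = 1/81 per week.
Crew 2 alone: 81 weeks; crew 1 alone: 81/2 weeks.

81/2 weeks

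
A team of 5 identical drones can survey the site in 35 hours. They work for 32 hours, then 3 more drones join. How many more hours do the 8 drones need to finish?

One drone does 1/175 of the job per hour.
After 32 hours with 5 drones, 32/35 is done (3/35 left).
With 8 drones the rate is 8/175, so the rest takes 3/35 ÷ 8/175 = 15/8 hours.

15/8 hours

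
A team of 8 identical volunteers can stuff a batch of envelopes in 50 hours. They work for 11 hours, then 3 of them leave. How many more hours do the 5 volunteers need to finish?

One volunteer does 1/400 of the job per hour.
After 11 hours with 8 volunteers, 11/50 is done (39/50 left).
With 5 volunteers the rate is 5/400 = 1/80, so the rest takes 39/50 ÷ 1/80 = 312/5 hours.

312/5 hours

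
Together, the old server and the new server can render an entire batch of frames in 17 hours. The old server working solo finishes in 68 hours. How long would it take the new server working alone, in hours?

Combined rate is 1/17 per hour.
Known contribution: 1/68 per hour.
So the new server's rate is 1/17 − 1/68 = 3/68, meaning 68/3 hours alone.

68/3 hours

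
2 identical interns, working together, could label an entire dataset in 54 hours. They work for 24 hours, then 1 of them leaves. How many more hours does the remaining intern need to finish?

60 hours

One intern does 1/108 of the job per hour.
After 24 hours with 2 interns, 4/9 is done (5/9 left).
With 1 intern the rate is 1/108, so the rest takes 5/9 ÷ 1/108 = 60 hours.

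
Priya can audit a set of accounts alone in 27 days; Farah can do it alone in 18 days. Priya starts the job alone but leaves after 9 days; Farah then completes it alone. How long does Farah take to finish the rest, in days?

12 days

In 9 days Priya does 9/27 = 1/3 of the job, leaving 2/3.
Farah works at 1/18 per day, so finishing takes 2/3 ÷ 1/18 = 12 days.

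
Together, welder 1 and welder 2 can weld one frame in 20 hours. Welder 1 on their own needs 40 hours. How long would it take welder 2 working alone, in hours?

Combined rate is 1/20 per hour.
Known contribution: 1/40 per hour.
So welder 2's rate is 1/20 − 1/40 = 1/40, meaning 40 hours alone.

40 hours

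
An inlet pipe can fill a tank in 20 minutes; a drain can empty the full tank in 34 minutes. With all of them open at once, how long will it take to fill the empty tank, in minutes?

Net rate = 1/20 − 1/34 = (17 − 10)/340 = 7/340 per minute.
Filling time = 1 ÷ (7/340) = 340/7 minutes.

340/7 minutes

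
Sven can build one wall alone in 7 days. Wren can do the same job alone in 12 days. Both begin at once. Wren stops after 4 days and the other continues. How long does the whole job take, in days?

14/3 days

In the first 4 days the combined rate is 19/84, so 19/21 of the job is done, leaving 2/21.
After Wren leaves the rate is 1/7 per day; the remaining 2/21 takes 2/3 days.
Total = 4 + 2/3 = 14/3 days.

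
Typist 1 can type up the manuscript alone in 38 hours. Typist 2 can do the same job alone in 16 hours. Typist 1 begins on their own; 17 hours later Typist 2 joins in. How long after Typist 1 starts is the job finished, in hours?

In the first 17 hours Typist 1 alone does 17/38 of the job, leaving 21/38.
Once everyone is working, combined rate: 1/38 + 1/16 = (8 + 19)/304 = 27/304 per hour.
Remaining 21/38 at 27/304 per hour takes 56/9 hours.
Total from the start = 17 + 56/9 = 209/9 hours.

209/9 hours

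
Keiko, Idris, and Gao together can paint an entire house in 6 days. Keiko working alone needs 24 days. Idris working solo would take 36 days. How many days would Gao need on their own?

72/7 days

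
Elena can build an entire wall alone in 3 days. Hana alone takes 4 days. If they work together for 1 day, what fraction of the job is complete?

7/12

Combined rate: 1/3 + 1/4 = (4 + 3)/12 = 7/12 per day.
In 1 day they complete 1·7/12 = 7/12 of the job.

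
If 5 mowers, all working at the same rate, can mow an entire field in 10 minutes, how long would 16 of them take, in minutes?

25/8 minutes

Total work is 5·10 = 50 mower-minutes.
With 16 mowers: 50/16 = 25/8 minutes.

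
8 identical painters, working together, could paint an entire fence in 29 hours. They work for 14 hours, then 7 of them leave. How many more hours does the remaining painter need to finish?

One painter does 1/232 of the job per hour.
After 14 hours with 8 painters, 14/29 is done (15/29 left).
With 1 painter the rate is 1/232, so the rest takes 15/29 ÷ 1/232 = 120 hours.

120 hours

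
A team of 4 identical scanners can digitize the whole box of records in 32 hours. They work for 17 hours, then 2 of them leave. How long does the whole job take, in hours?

One scanner does 1/128 of the job per hour.
After 17 hours with 4 scanners, 17/32 is done (15/32 left).
With 2 scanners the rate is 2/128 = 1/64, so the rest takes 15/32 ÷ 1/64 = 30 hours.
Total = 17 + 30 = 47 hours.

47 hours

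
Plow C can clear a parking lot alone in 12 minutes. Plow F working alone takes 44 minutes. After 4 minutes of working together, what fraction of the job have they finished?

14/33

Combined rate: 1/12 + 1/44 = (11 + 3)/132 = 14/132 = 7/66 per minute.
In 4 minutes they complete 4·7/66 = 14/33 of the job.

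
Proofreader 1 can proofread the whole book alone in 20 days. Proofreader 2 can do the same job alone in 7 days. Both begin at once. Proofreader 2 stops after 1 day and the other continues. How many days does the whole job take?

In the first 1 day the combined rate is 27/140, so 27/140 of the job is done, leaving 113/140.
After Proofreader 2 leaves the rate is 1/20 per day; the remaining 113/140 takes 113/7 days.
Total = 1 + 113/7 = 120/7 days.

120/7 days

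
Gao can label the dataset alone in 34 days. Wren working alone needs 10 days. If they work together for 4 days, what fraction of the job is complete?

44/85

Combined rate: 1/34 + 1/10 = (5 + 17)/170 = 22/170 = 11/85 per day.
In 4 days they complete 4·11/85 = 44/85 of the job.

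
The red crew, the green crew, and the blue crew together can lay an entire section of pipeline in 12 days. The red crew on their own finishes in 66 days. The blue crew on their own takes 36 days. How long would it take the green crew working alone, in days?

99/4 days

Combined rate is 1/12 per day.
Known contribution: 1/66 + 1/36 = (6 + 11)/396 = 17/396 per day.
So the green crew's rate is 1/12 − 17/396 = 4/99, meaning 99/4 days alone.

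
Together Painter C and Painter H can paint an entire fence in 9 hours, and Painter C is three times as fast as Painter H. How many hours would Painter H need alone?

Let Painter H's rate be r; then Painter C's rate is 3r, so together (3 + 1)r = 4r = 1/9.
Thus r = 1/36 per hour.
Painter H alone: 36 hours; Painter C alone: 12 hours.

36 hours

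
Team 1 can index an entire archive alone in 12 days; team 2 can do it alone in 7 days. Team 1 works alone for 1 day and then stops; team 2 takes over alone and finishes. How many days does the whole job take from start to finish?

89/12 days

In 1 day team 1 does 1/12 of the job, leaving 11/12.
Team 2 works at 1/7 per day, so finishing takes 11/12 ÷ 1/7 = 77/12 days.
Total time = 1 + 77/12 = 89/12 days.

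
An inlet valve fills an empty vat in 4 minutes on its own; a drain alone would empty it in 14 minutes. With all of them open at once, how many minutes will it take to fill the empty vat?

28/5 minutes

Net rate = 1/4 − 1/14 = (7 − 2)/28 = 5/28 per minute.
Filling time = 1 ÷ (5/28) = 28/5 minutes.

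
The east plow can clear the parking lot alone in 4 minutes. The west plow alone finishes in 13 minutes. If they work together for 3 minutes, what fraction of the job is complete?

Combined rate: 1/4 + 1/13 = (13 + 4)/52 = 17/52 per minute.
In 3 minutes they complete 3·17/52 = 51/52 of the job.

51/52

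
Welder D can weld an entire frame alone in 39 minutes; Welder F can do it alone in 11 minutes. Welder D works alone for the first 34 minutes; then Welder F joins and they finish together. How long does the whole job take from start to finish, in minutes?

351/10 minutes

In 34 minutes Welder D does 34/39 of the job, leaving 5/39.
Welder D and Welder F together work at 50/429 per minute, so finishing takes 5/39 ÷ 50/429 = 11/10 minutes.
Total time = 34 + 11/10 = 351/10 minutes.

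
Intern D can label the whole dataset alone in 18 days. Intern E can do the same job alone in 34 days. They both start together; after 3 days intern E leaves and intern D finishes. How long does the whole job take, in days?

In the first 3 days the combined rate is 13/153, so 13/51 of the job is done, leaving 38/51.
After intern E leaves the rate is 1/18 per day; the remaining 38/51 takes 228/17 days.
Total = 3 + 228/17 = 279/17 days.

279/17 days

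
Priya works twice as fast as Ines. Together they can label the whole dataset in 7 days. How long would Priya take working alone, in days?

21/2 days

Let Ines's rate be r; then Priya's rate is 2r, so together (2 + 1)r = 3r = 1/7.
Thus r = 1/21 per day.
Ines alone: 21 days; Priya alone: 21/2 days.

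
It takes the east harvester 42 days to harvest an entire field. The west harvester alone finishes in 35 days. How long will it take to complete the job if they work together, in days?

210/11 days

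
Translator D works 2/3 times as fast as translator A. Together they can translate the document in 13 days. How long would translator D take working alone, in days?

Let translator A's rate be r; then translator D's rate is (2/3)r, so together (2/3 + 1)r = (5/3)r = 1/13.
Thus r = 3/65 per day.
Translator A alone: 65/3 days; translator D alone: 65/2 days.

65/2 days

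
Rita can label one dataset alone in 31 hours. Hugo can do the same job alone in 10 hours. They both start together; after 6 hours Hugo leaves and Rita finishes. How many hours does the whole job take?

62/5 hours

In the first 6 hours the combined rate is 41/310, so 123/155 of the job is done, leaving 32/155.
After Hugo leaves the rate is 1/31 per hour; the remaining 32/155 takes 32/5 hours.
Total = 6 + 32/5 = 62/5 hours.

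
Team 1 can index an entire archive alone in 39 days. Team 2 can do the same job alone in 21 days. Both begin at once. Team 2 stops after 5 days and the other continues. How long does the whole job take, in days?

208/7 days

In the first 5 days the combined rate is 20/273, so 100/273 of the job is done, leaving 173/273.
After team 2 leaves the rate is 1/39 per day; the remaining 173/273 takes 173/7 days.
Total = 5 + 173/7 = 208/7 days.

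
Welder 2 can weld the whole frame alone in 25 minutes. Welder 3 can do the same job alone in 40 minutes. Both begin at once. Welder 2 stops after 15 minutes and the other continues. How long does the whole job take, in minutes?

In the first 15 minutes the combined rate is 13/200, so 39/40 of the job is done, leaving 1/40.
After Welder 2 leaves the rate is 1/40 per minute; the remaining 1/40 takes 1 minute.
Total = 15 + 1 = 16 minutes.

16 minutes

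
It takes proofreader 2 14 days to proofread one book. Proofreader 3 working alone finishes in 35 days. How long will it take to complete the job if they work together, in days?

With two workers the combined time is the product over the sum: 14·35/(14+35) = 490/49 = 10 days.

10 days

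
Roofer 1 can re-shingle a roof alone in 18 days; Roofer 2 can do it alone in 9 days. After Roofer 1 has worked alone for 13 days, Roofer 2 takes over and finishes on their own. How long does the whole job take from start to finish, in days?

31/2 days

In 13 days Roofer 1 does 13/18 of the job, leaving 5/18.
Roofer 2 works at 1/9 per day, so finishing takes 5/18 ÷ 1/9 = 5/2 days.
Total time = 13 + 5/2 = 31/2 days.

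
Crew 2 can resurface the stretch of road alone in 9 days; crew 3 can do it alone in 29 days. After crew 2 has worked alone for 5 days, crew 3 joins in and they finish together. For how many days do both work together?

58/19 days

In 5 days crew 2 does 5/9 of the job, leaving 4/9.
Crew 2 and crew 3 together work at 38/261 per day, so finishing takes 4/9 ÷ 38/261 = 58/19 days.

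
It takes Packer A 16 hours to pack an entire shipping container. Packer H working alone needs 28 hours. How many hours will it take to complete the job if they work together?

Combined rate: 1/16 + 1/28 = (7 + 4)/112 = 11/112 per hour.
Time = 1 ÷ (11/112) = 112/11 hours.

112/11 hours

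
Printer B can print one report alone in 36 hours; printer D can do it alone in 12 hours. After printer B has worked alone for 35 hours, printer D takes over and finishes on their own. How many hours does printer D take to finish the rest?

1/3 hours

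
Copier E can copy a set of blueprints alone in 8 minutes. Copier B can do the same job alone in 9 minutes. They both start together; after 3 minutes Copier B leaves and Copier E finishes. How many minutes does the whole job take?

16/3 minutes

In the first 3 minutes the combined rate is 17/72, so 17/24 of the job is done, leaving 7/24.
After Copier B leaves the rate is 1/8 per minute; the remaining 7/24 takes 7/3 minutes.
Total = 3 + 7/3 = 16/3 minutes.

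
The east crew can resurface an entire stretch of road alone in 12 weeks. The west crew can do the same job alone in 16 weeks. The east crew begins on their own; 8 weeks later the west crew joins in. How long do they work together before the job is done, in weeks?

In the first 8 weeks the east crew alone does 8/12 = 2/3 of the job, leaving 1/3.
Once everyone is working, combined rate: 1/12 + 1/16 = (4 + 3)/48 = 7/48 per week.
Remaining 1/3 at 7/48 per week takes 16/7 weeks.

16/7 weeks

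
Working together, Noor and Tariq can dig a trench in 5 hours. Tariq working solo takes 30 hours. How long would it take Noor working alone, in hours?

Combined rate is 1/5 per hour.
Known contribution: 1/30 per hour.
So Noor's rate is 1/5 − 1/30 = 1/6, meaning 6 hours alone.

6 hours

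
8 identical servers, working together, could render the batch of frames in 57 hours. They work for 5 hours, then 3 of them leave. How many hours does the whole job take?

441/5 hours

One server does 1/456 of the job per hour.
After 5 hours with 8 servers, 5/57 is done (52/57 left).
With 5 servers the rate is 5/456, so the rest takes 52/57 ÷ 5/456 = 416/5 hours.
Total = 5 + 416/5 = 441/5 hours.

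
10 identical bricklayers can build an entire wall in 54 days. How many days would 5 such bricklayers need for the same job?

108 days

Total work is 10·54 = 540 bricklayer-days.
With 5 bricklayers: 540/5 = 108 days.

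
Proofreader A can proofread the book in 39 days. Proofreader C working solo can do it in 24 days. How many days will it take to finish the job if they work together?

With two workers the combined time is the product over the sum: 39·24/(39+24) = 936/63 = 104/7 days.

104/7 days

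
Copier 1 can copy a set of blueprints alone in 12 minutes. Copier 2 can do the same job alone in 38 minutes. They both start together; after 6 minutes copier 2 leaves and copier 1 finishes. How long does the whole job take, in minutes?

192/19 minutes

In the first 6 minutes the combined rate is 25/228, so 25/38 of the job is done, leaving 13/38.
After copier 2 leaves the rate is 1/12 per minute; the remaining 13/38 takes 78/19 minutes.
Total = 6 + 78/19 = 192/19 minutes.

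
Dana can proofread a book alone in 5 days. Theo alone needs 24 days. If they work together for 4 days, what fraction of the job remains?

1/30

Combined rate: 1/5 + 1/24 = (24 + 5)/120 = 29/120 per day.
In 4 days they complete 4·29/120 = 29/30 of the job.
So 1/30 remains.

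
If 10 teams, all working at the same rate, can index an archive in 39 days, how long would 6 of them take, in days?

65 days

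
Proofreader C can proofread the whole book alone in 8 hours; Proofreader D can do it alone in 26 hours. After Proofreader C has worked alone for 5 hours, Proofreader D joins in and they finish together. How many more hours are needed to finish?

39/17 hours

In 5 hours Proofreader C does 5/8 of the job, leaving 3/8.
Proofreader C and Proofreader D together work at 17/104 per hour, so finishing takes 3/8 ÷ 17/104 = 39/17 hours.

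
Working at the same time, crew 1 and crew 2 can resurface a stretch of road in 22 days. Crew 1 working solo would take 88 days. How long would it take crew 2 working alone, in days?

88/3 days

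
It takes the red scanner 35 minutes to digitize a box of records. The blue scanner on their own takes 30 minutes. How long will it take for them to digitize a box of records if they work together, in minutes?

210/13 minutes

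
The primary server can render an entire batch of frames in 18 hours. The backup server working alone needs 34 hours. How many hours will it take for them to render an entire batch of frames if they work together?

153/13 hours

Combined rate: 1/18 + 1/34 = (17 + 9)/306 = 26/306 = 13/153 per hour.
Time = 1 ÷ (13/153) = 153/13 hours.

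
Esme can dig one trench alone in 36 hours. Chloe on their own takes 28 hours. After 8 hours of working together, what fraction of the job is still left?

Combined rate: 1/36 + 1/28 = (7 + 9)/252 = 16/252 = 4/63 per hour.
In 8 hours they complete 8·4/63 = 32/63 of the job.
So 31/63 remains.

31/63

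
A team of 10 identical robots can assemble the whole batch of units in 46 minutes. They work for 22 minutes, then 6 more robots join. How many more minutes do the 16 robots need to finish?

15 minutes

One robot does 1/460 of the job per minute.
After 22 minutes with 10 robots, 11/23 is done (12/23 left).
With 16 robots the rate is 16/460 = 4/115, so the rest takes 12/23 ÷ 4/115 = 15 minutes.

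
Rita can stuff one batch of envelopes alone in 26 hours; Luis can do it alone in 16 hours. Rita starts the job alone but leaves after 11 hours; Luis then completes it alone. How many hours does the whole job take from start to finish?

In 11 hours Rita does 11/26 of the job, leaving 15/26.
Luis works at 1/16 per hour, so finishing takes 15/26 ÷ 1/16 = 120/13 hours.
Total time = 11 + 120/13 = 263/13 hours.

263/13 hours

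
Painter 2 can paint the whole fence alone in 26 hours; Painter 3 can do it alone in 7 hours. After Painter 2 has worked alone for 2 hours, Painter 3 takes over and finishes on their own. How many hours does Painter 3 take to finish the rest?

84/13 hours

In 2 hours Painter 2 does 2/26 = 1/13 of the job, leaving 12/13.
Painter 3 works at 1/7 per hour, so finishing takes 12/13 ÷ 1/7 = 84/13 hours.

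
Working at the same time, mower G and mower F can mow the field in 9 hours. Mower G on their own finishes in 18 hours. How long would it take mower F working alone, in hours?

Combined rate is 1/9 per hour.
Known contribution: 1/18 per hour.
So mower F's rate is 1/9 − 1/18 = 1/18, meaning 18 hours alone.

18 hours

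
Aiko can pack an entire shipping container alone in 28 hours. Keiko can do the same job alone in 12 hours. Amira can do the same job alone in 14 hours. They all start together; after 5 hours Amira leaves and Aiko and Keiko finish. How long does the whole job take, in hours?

27/5 hours

In the first 5 hours the combined rate is 4/21, so 20/21 of the job is done, leaving 1/21.
After Amira leaves the rate is 5/42 per hour; the remaining 1/21 takes 2/5 hours.
Total = 5 + 2/5 = 27/5 hours.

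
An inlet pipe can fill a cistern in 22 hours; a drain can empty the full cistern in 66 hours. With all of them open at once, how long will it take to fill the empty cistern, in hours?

33 hours

Net rate = 1/22 − 1/66 = (3 − 1)/66 = 2/66 = 1/33 per hour.
Filling time = 1 ÷ (1/33) = 33 hours.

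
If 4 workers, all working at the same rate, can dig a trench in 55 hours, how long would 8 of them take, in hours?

Total work is 4·55 = 220 worker-hours.
With 8 workers: 220/8 = 55/2 hours.

55/2 hours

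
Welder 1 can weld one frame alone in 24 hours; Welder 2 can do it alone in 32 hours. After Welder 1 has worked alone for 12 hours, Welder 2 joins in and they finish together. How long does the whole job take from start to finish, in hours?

132/7 hours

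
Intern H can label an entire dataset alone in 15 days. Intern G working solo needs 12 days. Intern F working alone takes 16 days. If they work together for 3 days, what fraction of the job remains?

29/80

Combined rate: 1/15 + 1/12 + 1/16 = (16 + 20 + 15)/240 = 51/240 = 17/80 per day.
In 3 days they complete 3·17/80 = 51/80 of the job.
So 29/80 remains.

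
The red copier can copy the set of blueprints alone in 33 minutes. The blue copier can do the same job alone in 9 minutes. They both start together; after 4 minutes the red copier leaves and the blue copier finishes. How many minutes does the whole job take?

87/11 minutes

In the first 4 minutes the combined rate is 14/99, so 56/99 of the job is done, leaving 43/99.
After the red copier leaves the rate is 1/9 per minute; the remaining 43/99 takes 43/11 minutes.
Total = 4 + 43/11 = 87/11 minutes.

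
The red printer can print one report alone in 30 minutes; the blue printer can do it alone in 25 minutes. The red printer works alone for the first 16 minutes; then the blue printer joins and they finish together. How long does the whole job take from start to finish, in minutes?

246/11 minutes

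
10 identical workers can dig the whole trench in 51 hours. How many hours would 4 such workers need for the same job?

255/2 hours

Total work is 10·51 = 510 worker-hours.
With 4 workers: 510/4 = 255/2 hours.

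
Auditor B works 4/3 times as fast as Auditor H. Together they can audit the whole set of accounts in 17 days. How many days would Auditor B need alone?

119/4 days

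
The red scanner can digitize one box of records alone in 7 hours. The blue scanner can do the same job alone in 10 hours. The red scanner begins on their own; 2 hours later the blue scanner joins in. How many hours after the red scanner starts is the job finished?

In the first 2 hours the red scanner alone does 2/7 of the job, leaving 5/7.
Once everyone is working, combined rate: 1/7 + 1/10 = (10 + 7)/70 = 17/70 per hour.
Remaining 5/7 at 17/70 per hour takes 50/17 hours.
Total from the start = 2 + 50/17 = 84/17 hours.

84/17 hours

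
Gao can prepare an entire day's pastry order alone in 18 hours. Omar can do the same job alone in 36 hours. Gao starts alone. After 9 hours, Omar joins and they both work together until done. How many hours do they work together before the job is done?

6 hours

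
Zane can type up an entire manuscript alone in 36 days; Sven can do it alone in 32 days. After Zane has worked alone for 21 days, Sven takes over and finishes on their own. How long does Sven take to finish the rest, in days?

40/3 days

In 21 days Zane does 21/36 = 7/12 of the job, leaving 5/12.
Sven works at 1/32 per day, so finishing takes 5/12 ÷ 1/32 = 40/3 days.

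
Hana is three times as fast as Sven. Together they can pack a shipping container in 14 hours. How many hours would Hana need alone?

Let Sven's rate be r; then Hana's rate is 3r, so together (3 + 1)r = 4r = 1/14.
Thus r = 1/56 per hour.
Sven alone: 56 hours; Hana alone: 56/3 hours.

56/3 hours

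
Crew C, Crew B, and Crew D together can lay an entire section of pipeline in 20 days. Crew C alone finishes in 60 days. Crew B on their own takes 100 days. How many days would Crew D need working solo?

300/7 days

Combined rate is 1/20 per day.
Known contribution: 1/60 + 1/100 = (5 + 3)/300 = 8/300 = 2/75 per day.
So Crew D's rate is 1/20 − 2/75 = 7/300, meaning 300/7 days alone.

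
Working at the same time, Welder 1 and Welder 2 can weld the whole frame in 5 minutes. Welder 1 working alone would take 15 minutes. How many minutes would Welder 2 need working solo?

Combined rate is 1/5 per minute.
Known contribution: 1/15 per minute.
So Welder 2's rate is 1/5 − 1/15 = 2/15, meaning 15/2 minutes alone.

15/2 minutes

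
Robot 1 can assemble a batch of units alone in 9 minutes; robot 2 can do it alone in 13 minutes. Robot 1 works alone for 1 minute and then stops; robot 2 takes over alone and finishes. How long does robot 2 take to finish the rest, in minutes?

In 1 minute robot 1 does 1/9 of the job, leaving 8/9.
Robot 2 works at 1/13 per minute, so finishing takes 8/9 ÷ 1/13 = 104/9 minutes.

104/9 minutes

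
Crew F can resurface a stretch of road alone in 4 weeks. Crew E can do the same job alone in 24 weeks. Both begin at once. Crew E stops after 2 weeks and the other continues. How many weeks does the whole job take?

In the first 2 weeks the combined rate is 7/24, so 7/12 of the job is done, leaving 5/12.
After crew E leaves the rate is 1/4 per week; the remaining 5/12 takes 5/3 weeks.
Total = 2 + 5/3 = 11/3 weeks.

11/3 weeks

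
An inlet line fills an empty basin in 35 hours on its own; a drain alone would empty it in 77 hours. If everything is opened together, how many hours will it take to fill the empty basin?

Net rate = 1/35 − 1/77 = (11 − 5)/385 = 6/385 per hour.
Filling time = 1 ÷ (6/385) = 385/6 hours.

385/6 hours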